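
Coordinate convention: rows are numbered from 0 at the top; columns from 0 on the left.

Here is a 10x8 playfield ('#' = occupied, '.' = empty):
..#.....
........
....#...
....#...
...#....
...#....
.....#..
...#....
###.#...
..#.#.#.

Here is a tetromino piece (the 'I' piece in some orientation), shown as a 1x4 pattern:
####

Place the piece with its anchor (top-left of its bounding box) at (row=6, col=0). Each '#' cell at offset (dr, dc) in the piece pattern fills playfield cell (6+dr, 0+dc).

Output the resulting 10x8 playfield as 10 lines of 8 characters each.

Fill (6+0,0+0) = (6,0)
Fill (6+0,0+1) = (6,1)
Fill (6+0,0+2) = (6,2)
Fill (6+0,0+3) = (6,3)

Answer: ..#.....
........
....#...
....#...
...#....
...#....
####.#..
...#....
###.#...
..#.#.#.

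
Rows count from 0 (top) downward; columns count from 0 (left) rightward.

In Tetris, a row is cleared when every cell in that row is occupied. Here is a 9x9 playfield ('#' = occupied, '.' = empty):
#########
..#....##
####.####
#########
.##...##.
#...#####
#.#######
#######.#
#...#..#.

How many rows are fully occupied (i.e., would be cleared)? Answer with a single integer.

Answer: 2

Derivation:
Check each row:
  row 0: 0 empty cells -> FULL (clear)
  row 1: 6 empty cells -> not full
  row 2: 1 empty cell -> not full
  row 3: 0 empty cells -> FULL (clear)
  row 4: 5 empty cells -> not full
  row 5: 3 empty cells -> not full
  row 6: 1 empty cell -> not full
  row 7: 1 empty cell -> not full
  row 8: 6 empty cells -> not full
Total rows cleared: 2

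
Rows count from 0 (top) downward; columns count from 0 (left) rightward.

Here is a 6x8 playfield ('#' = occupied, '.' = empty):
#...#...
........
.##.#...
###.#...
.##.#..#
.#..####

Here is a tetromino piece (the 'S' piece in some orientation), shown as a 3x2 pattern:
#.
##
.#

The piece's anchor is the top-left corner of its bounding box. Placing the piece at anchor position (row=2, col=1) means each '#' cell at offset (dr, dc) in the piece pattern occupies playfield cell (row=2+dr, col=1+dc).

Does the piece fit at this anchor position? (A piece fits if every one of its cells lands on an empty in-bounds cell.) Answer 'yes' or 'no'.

Answer: no

Derivation:
Check each piece cell at anchor (2, 1):
  offset (0,0) -> (2,1): occupied ('#') -> FAIL
  offset (1,0) -> (3,1): occupied ('#') -> FAIL
  offset (1,1) -> (3,2): occupied ('#') -> FAIL
  offset (2,1) -> (4,2): occupied ('#') -> FAIL
All cells valid: no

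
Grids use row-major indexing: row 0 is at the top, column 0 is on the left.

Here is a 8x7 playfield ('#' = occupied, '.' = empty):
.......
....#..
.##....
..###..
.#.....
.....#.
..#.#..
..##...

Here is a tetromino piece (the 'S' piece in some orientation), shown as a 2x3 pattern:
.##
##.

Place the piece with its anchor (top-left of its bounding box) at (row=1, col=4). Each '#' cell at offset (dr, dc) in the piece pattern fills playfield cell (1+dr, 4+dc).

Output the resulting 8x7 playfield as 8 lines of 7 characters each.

Fill (1+0,4+1) = (1,5)
Fill (1+0,4+2) = (1,6)
Fill (1+1,4+0) = (2,4)
Fill (1+1,4+1) = (2,5)

Answer: .......
....###
.##.##.
..###..
.#.....
.....#.
..#.#..
..##...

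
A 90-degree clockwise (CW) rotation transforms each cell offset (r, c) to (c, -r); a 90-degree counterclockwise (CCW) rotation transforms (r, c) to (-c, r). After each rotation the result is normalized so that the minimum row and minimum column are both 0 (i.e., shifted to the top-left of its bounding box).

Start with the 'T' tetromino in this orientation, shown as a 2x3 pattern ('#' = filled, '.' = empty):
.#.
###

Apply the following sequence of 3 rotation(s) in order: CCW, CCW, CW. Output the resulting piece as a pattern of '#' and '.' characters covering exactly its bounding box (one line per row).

Start:
.#.
###
After rotation 1 (CCW):
.#
##
.#
After rotation 2 (CCW):
###
.#.
After rotation 3 (CW):
.#
##
.#

Answer: .#
##
.#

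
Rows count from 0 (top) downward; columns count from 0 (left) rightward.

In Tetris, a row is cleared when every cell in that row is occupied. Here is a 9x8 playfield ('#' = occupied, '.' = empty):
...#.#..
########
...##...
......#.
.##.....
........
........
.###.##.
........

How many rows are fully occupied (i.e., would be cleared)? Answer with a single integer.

Answer: 1

Derivation:
Check each row:
  row 0: 6 empty cells -> not full
  row 1: 0 empty cells -> FULL (clear)
  row 2: 6 empty cells -> not full
  row 3: 7 empty cells -> not full
  row 4: 6 empty cells -> not full
  row 5: 8 empty cells -> not full
  row 6: 8 empty cells -> not full
  row 7: 3 empty cells -> not full
  row 8: 8 empty cells -> not full
Total rows cleared: 1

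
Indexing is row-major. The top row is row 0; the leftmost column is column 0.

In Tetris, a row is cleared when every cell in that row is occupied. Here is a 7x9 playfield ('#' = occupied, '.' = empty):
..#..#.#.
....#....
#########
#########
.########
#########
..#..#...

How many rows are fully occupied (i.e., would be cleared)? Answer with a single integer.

Answer: 3

Derivation:
Check each row:
  row 0: 6 empty cells -> not full
  row 1: 8 empty cells -> not full
  row 2: 0 empty cells -> FULL (clear)
  row 3: 0 empty cells -> FULL (clear)
  row 4: 1 empty cell -> not full
  row 5: 0 empty cells -> FULL (clear)
  row 6: 7 empty cells -> not full
Total rows cleared: 3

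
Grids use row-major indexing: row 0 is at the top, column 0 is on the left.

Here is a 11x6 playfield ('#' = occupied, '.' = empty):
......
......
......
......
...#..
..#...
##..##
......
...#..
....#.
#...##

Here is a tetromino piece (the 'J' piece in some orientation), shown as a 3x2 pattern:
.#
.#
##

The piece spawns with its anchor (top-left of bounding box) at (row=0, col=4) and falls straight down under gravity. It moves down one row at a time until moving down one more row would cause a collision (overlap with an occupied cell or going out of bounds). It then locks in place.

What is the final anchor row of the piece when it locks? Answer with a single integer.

Answer: 3

Derivation:
Spawn at (row=0, col=4). Try each row:
  row 0: fits
  row 1: fits
  row 2: fits
  row 3: fits
  row 4: blocked -> lock at row 3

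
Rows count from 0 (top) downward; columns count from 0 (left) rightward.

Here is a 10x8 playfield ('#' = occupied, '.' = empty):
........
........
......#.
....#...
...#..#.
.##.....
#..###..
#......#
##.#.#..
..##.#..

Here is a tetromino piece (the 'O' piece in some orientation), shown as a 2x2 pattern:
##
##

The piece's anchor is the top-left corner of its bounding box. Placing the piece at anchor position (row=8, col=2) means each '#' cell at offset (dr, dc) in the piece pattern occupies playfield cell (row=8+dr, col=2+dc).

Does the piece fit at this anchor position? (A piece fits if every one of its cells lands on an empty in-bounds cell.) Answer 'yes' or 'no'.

Check each piece cell at anchor (8, 2):
  offset (0,0) -> (8,2): empty -> OK
  offset (0,1) -> (8,3): occupied ('#') -> FAIL
  offset (1,0) -> (9,2): occupied ('#') -> FAIL
  offset (1,1) -> (9,3): occupied ('#') -> FAIL
All cells valid: no

Answer: no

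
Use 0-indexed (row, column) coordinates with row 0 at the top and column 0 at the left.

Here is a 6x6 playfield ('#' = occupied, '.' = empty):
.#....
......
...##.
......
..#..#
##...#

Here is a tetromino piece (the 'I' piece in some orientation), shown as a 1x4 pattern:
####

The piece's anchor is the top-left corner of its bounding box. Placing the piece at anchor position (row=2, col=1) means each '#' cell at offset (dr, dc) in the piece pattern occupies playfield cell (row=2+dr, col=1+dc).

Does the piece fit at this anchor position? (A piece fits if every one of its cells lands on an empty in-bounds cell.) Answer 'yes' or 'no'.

Check each piece cell at anchor (2, 1):
  offset (0,0) -> (2,1): empty -> OK
  offset (0,1) -> (2,2): empty -> OK
  offset (0,2) -> (2,3): occupied ('#') -> FAIL
  offset (0,3) -> (2,4): occupied ('#') -> FAIL
All cells valid: no

Answer: no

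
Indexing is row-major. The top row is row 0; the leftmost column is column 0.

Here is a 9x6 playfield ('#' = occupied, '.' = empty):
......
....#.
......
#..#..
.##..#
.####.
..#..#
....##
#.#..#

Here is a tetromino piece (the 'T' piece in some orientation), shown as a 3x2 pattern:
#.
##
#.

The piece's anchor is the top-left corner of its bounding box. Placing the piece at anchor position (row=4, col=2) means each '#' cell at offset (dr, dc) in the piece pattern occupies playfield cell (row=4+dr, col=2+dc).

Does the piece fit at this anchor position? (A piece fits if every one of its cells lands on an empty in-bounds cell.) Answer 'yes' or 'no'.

Check each piece cell at anchor (4, 2):
  offset (0,0) -> (4,2): occupied ('#') -> FAIL
  offset (1,0) -> (5,2): occupied ('#') -> FAIL
  offset (1,1) -> (5,3): occupied ('#') -> FAIL
  offset (2,0) -> (6,2): occupied ('#') -> FAIL
All cells valid: no

Answer: no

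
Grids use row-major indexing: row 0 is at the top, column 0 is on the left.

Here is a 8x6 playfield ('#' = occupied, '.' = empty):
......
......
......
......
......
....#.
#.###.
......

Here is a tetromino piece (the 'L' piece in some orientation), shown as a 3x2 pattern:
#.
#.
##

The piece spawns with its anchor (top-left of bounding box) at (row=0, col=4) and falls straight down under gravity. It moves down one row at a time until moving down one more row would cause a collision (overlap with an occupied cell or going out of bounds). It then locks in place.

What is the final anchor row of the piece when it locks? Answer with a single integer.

Spawn at (row=0, col=4). Try each row:
  row 0: fits
  row 1: fits
  row 2: fits
  row 3: blocked -> lock at row 2

Answer: 2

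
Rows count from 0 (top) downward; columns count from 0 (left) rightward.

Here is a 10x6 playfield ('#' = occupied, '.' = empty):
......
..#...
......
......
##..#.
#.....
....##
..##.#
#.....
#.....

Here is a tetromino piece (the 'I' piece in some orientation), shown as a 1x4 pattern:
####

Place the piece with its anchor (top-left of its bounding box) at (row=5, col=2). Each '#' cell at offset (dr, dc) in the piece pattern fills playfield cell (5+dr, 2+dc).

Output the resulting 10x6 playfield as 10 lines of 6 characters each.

Fill (5+0,2+0) = (5,2)
Fill (5+0,2+1) = (5,3)
Fill (5+0,2+2) = (5,4)
Fill (5+0,2+3) = (5,5)

Answer: ......
..#...
......
......
##..#.
#.####
....##
..##.#
#.....
#.....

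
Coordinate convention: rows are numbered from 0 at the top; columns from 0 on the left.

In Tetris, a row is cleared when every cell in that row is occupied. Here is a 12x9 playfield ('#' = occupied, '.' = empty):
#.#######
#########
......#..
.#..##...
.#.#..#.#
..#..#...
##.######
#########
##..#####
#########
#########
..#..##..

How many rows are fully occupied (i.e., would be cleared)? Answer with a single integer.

Answer: 4

Derivation:
Check each row:
  row 0: 1 empty cell -> not full
  row 1: 0 empty cells -> FULL (clear)
  row 2: 8 empty cells -> not full
  row 3: 6 empty cells -> not full
  row 4: 5 empty cells -> not full
  row 5: 7 empty cells -> not full
  row 6: 1 empty cell -> not full
  row 7: 0 empty cells -> FULL (clear)
  row 8: 2 empty cells -> not full
  row 9: 0 empty cells -> FULL (clear)
  row 10: 0 empty cells -> FULL (clear)
  row 11: 6 empty cells -> not full
Total rows cleared: 4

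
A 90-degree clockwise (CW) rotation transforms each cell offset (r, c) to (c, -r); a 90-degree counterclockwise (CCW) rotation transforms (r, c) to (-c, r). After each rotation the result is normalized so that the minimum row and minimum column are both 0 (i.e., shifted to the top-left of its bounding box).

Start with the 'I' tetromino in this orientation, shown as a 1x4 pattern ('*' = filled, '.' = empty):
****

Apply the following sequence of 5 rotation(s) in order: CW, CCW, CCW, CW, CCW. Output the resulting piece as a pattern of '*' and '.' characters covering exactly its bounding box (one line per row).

Answer: *
*
*
*

Derivation:
Start:
****
After rotation 1 (CW):
*
*
*
*
After rotation 2 (CCW):
****
After rotation 3 (CCW):
*
*
*
*
After rotation 4 (CW):
****
After rotation 5 (CCW):
*
*
*
*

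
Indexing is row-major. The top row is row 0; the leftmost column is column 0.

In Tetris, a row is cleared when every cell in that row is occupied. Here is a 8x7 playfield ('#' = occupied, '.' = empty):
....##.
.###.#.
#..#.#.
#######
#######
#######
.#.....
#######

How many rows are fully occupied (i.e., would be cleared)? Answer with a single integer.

Answer: 4

Derivation:
Check each row:
  row 0: 5 empty cells -> not full
  row 1: 3 empty cells -> not full
  row 2: 4 empty cells -> not full
  row 3: 0 empty cells -> FULL (clear)
  row 4: 0 empty cells -> FULL (clear)
  row 5: 0 empty cells -> FULL (clear)
  row 6: 6 empty cells -> not full
  row 7: 0 empty cells -> FULL (clear)
Total rows cleared: 4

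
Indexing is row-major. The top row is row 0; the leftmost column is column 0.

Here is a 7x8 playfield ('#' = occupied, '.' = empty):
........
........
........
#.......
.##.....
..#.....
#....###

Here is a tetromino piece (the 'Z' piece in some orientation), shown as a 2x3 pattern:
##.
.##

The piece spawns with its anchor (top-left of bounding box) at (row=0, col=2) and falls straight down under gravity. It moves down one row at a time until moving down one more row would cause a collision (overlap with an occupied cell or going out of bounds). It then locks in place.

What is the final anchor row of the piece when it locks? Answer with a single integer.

Answer: 3

Derivation:
Spawn at (row=0, col=2). Try each row:
  row 0: fits
  row 1: fits
  row 2: fits
  row 3: fits
  row 4: blocked -> lock at row 3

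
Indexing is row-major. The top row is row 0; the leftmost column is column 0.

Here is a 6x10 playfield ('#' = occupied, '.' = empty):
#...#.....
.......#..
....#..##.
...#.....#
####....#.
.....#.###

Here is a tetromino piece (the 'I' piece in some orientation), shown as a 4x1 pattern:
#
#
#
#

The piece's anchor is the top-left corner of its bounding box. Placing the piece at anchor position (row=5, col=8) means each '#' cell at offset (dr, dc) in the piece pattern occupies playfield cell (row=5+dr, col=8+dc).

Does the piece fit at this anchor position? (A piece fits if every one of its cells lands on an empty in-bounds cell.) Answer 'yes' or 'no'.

Check each piece cell at anchor (5, 8):
  offset (0,0) -> (5,8): occupied ('#') -> FAIL
  offset (1,0) -> (6,8): out of bounds -> FAIL
  offset (2,0) -> (7,8): out of bounds -> FAIL
  offset (3,0) -> (8,8): out of bounds -> FAIL
All cells valid: no

Answer: no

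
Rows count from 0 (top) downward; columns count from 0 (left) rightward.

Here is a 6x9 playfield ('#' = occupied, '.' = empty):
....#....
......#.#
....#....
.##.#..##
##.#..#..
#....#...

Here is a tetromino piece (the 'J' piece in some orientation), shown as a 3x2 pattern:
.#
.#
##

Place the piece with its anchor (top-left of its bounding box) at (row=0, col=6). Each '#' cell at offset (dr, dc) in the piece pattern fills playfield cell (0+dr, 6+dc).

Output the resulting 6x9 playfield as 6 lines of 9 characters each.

Answer: ....#..#.
......###
....#.##.
.##.#..##
##.#..#..
#....#...

Derivation:
Fill (0+0,6+1) = (0,7)
Fill (0+1,6+1) = (1,7)
Fill (0+2,6+0) = (2,6)
Fill (0+2,6+1) = (2,7)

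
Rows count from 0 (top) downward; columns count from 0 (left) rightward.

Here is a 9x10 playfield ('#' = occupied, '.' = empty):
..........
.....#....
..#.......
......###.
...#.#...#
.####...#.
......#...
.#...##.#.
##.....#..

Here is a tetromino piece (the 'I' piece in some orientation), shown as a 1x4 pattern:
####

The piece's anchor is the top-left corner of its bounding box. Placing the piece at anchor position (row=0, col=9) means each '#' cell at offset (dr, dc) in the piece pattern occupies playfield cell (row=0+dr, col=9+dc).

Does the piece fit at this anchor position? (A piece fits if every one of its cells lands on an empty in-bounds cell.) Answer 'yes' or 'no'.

Check each piece cell at anchor (0, 9):
  offset (0,0) -> (0,9): empty -> OK
  offset (0,1) -> (0,10): out of bounds -> FAIL
  offset (0,2) -> (0,11): out of bounds -> FAIL
  offset (0,3) -> (0,12): out of bounds -> FAIL
All cells valid: no

Answer: no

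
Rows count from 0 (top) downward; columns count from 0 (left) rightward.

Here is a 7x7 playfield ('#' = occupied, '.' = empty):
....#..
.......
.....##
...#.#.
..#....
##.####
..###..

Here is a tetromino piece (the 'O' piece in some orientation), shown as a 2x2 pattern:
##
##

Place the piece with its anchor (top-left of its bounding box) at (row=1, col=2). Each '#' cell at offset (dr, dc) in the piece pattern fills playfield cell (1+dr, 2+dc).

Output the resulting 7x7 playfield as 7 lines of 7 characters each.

Answer: ....#..
..##...
..##.##
...#.#.
..#....
##.####
..###..

Derivation:
Fill (1+0,2+0) = (1,2)
Fill (1+0,2+1) = (1,3)
Fill (1+1,2+0) = (2,2)
Fill (1+1,2+1) = (2,3)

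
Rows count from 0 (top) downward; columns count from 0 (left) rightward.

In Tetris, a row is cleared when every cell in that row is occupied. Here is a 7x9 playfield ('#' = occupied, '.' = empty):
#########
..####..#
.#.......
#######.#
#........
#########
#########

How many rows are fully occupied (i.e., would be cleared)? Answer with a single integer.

Answer: 3

Derivation:
Check each row:
  row 0: 0 empty cells -> FULL (clear)
  row 1: 4 empty cells -> not full
  row 2: 8 empty cells -> not full
  row 3: 1 empty cell -> not full
  row 4: 8 empty cells -> not full
  row 5: 0 empty cells -> FULL (clear)
  row 6: 0 empty cells -> FULL (clear)
Total rows cleared: 3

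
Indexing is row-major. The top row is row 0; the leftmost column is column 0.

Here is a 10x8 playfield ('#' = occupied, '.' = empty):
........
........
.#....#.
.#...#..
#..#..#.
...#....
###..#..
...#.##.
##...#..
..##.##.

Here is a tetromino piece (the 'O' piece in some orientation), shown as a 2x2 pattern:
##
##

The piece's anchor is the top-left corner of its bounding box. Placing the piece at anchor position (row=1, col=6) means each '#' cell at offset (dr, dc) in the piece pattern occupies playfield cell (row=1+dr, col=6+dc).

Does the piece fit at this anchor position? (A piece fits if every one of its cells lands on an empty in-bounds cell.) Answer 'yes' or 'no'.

Check each piece cell at anchor (1, 6):
  offset (0,0) -> (1,6): empty -> OK
  offset (0,1) -> (1,7): empty -> OK
  offset (1,0) -> (2,6): occupied ('#') -> FAIL
  offset (1,1) -> (2,7): empty -> OK
All cells valid: no

Answer: no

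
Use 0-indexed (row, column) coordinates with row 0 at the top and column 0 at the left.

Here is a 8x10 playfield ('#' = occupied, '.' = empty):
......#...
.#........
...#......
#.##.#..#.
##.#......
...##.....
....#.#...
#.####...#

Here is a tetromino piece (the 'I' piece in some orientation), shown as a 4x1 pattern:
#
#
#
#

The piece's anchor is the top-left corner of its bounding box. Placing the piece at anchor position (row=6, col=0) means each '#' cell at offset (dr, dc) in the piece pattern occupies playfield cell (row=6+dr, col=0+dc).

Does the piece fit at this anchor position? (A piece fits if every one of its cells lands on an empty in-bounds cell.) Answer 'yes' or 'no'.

Answer: no

Derivation:
Check each piece cell at anchor (6, 0):
  offset (0,0) -> (6,0): empty -> OK
  offset (1,0) -> (7,0): occupied ('#') -> FAIL
  offset (2,0) -> (8,0): out of bounds -> FAIL
  offset (3,0) -> (9,0): out of bounds -> FAIL
All cells valid: no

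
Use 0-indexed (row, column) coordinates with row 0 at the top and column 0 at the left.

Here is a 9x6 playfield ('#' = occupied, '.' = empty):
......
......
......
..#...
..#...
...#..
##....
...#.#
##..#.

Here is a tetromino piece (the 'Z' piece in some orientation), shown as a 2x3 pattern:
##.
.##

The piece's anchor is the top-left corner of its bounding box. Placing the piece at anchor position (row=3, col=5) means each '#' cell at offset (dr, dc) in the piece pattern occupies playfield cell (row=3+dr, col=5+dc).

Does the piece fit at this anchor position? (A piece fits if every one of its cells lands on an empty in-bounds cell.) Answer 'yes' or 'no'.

Check each piece cell at anchor (3, 5):
  offset (0,0) -> (3,5): empty -> OK
  offset (0,1) -> (3,6): out of bounds -> FAIL
  offset (1,1) -> (4,6): out of bounds -> FAIL
  offset (1,2) -> (4,7): out of bounds -> FAIL
All cells valid: no

Answer: no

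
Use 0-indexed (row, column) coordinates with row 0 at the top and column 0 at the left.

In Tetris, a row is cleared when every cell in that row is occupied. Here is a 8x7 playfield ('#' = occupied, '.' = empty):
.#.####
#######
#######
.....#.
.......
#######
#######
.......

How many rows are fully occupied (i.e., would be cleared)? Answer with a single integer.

Check each row:
  row 0: 2 empty cells -> not full
  row 1: 0 empty cells -> FULL (clear)
  row 2: 0 empty cells -> FULL (clear)
  row 3: 6 empty cells -> not full
  row 4: 7 empty cells -> not full
  row 5: 0 empty cells -> FULL (clear)
  row 6: 0 empty cells -> FULL (clear)
  row 7: 7 empty cells -> not full
Total rows cleared: 4

Answer: 4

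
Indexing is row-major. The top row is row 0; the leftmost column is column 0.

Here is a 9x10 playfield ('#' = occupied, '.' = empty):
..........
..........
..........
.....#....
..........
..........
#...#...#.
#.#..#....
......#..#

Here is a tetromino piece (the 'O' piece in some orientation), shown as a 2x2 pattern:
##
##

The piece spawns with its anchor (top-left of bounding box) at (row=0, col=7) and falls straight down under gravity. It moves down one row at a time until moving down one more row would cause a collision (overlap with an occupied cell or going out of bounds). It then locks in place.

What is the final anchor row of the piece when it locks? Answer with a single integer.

Spawn at (row=0, col=7). Try each row:
  row 0: fits
  row 1: fits
  row 2: fits
  row 3: fits
  row 4: fits
  row 5: blocked -> lock at row 4

Answer: 4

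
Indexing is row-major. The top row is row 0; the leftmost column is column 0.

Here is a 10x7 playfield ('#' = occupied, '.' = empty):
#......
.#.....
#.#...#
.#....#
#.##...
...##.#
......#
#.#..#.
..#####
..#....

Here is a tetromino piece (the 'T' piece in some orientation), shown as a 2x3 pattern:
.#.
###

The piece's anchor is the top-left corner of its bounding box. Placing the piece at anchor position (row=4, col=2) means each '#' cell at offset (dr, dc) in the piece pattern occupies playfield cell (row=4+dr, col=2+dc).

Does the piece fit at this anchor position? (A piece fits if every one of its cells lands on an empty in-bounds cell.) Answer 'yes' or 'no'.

Check each piece cell at anchor (4, 2):
  offset (0,1) -> (4,3): occupied ('#') -> FAIL
  offset (1,0) -> (5,2): empty -> OK
  offset (1,1) -> (5,3): occupied ('#') -> FAIL
  offset (1,2) -> (5,4): occupied ('#') -> FAIL
All cells valid: no

Answer: no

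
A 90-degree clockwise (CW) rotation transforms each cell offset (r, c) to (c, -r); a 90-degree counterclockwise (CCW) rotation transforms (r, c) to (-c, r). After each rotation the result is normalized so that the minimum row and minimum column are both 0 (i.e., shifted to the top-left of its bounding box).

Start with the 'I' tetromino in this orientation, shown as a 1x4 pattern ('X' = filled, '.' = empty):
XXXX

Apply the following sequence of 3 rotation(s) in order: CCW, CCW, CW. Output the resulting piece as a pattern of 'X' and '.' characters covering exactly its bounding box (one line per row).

Answer: X
X
X
X

Derivation:
Start:
XXXX
After rotation 1 (CCW):
X
X
X
X
After rotation 2 (CCW):
XXXX
After rotation 3 (CW):
X
X
X
X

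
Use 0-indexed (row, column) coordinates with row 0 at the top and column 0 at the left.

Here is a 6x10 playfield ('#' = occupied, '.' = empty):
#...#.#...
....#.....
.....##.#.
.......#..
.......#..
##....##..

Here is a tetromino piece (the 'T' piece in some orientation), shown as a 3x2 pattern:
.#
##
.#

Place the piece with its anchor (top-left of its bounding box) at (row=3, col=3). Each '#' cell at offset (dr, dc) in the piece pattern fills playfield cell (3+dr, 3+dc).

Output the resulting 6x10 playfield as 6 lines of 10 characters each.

Answer: #...#.#...
....#.....
.....##.#.
....#..#..
...##..#..
##..#.##..

Derivation:
Fill (3+0,3+1) = (3,4)
Fill (3+1,3+0) = (4,3)
Fill (3+1,3+1) = (4,4)
Fill (3+2,3+1) = (5,4)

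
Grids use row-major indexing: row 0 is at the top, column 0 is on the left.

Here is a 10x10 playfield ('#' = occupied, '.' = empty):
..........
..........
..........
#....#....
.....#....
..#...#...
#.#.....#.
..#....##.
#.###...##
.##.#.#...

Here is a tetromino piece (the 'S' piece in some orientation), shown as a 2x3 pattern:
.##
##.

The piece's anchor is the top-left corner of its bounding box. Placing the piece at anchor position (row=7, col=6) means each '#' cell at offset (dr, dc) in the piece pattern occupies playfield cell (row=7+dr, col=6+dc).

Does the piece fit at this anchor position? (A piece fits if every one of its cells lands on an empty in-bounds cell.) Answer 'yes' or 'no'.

Check each piece cell at anchor (7, 6):
  offset (0,1) -> (7,7): occupied ('#') -> FAIL
  offset (0,2) -> (7,8): occupied ('#') -> FAIL
  offset (1,0) -> (8,6): empty -> OK
  offset (1,1) -> (8,7): empty -> OK
All cells valid: no

Answer: no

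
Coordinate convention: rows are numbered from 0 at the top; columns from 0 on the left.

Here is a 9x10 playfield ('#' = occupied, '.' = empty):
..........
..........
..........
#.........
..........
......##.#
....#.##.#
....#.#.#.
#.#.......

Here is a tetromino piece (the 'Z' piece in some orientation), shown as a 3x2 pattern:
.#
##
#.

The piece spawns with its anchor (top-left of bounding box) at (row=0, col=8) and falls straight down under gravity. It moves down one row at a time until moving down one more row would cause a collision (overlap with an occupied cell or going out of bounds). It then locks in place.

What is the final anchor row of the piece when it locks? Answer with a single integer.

Spawn at (row=0, col=8). Try each row:
  row 0: fits
  row 1: fits
  row 2: fits
  row 3: fits
  row 4: blocked -> lock at row 3

Answer: 3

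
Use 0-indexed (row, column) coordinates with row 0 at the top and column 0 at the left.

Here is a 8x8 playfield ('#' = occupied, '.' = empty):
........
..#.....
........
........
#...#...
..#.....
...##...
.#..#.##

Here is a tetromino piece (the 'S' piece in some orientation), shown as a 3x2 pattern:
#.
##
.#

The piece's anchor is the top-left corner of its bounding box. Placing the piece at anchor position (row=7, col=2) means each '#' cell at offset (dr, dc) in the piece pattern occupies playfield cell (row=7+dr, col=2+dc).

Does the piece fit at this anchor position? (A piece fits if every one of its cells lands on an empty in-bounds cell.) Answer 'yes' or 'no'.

Check each piece cell at anchor (7, 2):
  offset (0,0) -> (7,2): empty -> OK
  offset (1,0) -> (8,2): out of bounds -> FAIL
  offset (1,1) -> (8,3): out of bounds -> FAIL
  offset (2,1) -> (9,3): out of bounds -> FAIL
All cells valid: no

Answer: no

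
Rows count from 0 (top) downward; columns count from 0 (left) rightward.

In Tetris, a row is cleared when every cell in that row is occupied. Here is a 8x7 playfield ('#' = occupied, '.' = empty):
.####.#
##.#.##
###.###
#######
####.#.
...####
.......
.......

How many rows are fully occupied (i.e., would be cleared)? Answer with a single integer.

Answer: 1

Derivation:
Check each row:
  row 0: 2 empty cells -> not full
  row 1: 2 empty cells -> not full
  row 2: 1 empty cell -> not full
  row 3: 0 empty cells -> FULL (clear)
  row 4: 2 empty cells -> not full
  row 5: 3 empty cells -> not full
  row 6: 7 empty cells -> not full
  row 7: 7 empty cells -> not full
Total rows cleared: 1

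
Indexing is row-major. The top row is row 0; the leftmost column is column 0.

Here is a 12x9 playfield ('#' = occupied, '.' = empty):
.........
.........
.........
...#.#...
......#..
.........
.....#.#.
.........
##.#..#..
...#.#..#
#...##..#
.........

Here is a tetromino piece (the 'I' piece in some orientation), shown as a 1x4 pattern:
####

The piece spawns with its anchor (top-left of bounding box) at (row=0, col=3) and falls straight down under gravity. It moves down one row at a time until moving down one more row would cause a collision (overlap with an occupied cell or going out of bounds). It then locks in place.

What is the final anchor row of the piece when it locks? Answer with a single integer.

Answer: 2

Derivation:
Spawn at (row=0, col=3). Try each row:
  row 0: fits
  row 1: fits
  row 2: fits
  row 3: blocked -> lock at row 2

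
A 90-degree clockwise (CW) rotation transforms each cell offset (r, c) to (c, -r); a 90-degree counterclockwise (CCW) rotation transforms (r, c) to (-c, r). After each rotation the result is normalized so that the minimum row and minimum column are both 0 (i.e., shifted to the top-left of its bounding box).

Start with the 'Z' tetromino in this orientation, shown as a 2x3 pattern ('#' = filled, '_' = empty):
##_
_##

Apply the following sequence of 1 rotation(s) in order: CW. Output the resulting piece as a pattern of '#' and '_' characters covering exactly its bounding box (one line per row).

Start:
##_
_##
After rotation 1 (CW):
_#
##
#_

Answer: _#
##
#_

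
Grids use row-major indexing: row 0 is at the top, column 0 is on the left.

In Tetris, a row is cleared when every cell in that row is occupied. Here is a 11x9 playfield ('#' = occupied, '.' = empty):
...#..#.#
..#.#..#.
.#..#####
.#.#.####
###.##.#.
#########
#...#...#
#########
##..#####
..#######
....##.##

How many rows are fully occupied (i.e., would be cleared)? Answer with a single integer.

Answer: 2

Derivation:
Check each row:
  row 0: 6 empty cells -> not full
  row 1: 6 empty cells -> not full
  row 2: 3 empty cells -> not full
  row 3: 3 empty cells -> not full
  row 4: 3 empty cells -> not full
  row 5: 0 empty cells -> FULL (clear)
  row 6: 6 empty cells -> not full
  row 7: 0 empty cells -> FULL (clear)
  row 8: 2 empty cells -> not full
  row 9: 2 empty cells -> not full
  row 10: 5 empty cells -> not full
Total rows cleared: 2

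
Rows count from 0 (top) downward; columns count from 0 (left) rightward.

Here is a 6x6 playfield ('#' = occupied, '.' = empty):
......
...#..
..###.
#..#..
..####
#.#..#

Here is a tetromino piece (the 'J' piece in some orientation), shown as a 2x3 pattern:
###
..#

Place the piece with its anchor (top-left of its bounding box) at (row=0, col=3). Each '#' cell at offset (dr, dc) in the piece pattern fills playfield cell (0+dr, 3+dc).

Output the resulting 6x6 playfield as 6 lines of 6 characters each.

Fill (0+0,3+0) = (0,3)
Fill (0+0,3+1) = (0,4)
Fill (0+0,3+2) = (0,5)
Fill (0+1,3+2) = (1,5)

Answer: ...###
...#.#
..###.
#..#..
..####
#.#..#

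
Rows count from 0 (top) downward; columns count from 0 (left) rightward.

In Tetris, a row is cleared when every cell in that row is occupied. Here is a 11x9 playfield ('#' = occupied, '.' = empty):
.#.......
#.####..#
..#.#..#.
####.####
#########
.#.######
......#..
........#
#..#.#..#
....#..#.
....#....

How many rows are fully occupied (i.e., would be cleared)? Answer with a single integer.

Answer: 1

Derivation:
Check each row:
  row 0: 8 empty cells -> not full
  row 1: 3 empty cells -> not full
  row 2: 6 empty cells -> not full
  row 3: 1 empty cell -> not full
  row 4: 0 empty cells -> FULL (clear)
  row 5: 2 empty cells -> not full
  row 6: 8 empty cells -> not full
  row 7: 8 empty cells -> not full
  row 8: 5 empty cells -> not full
  row 9: 7 empty cells -> not full
  row 10: 8 empty cells -> not full
Total rows cleared: 1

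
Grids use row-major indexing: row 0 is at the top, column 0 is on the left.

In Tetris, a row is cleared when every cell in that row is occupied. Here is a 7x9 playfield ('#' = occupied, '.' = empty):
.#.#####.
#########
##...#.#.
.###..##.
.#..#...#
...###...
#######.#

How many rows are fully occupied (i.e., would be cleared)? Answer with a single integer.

Check each row:
  row 0: 3 empty cells -> not full
  row 1: 0 empty cells -> FULL (clear)
  row 2: 5 empty cells -> not full
  row 3: 4 empty cells -> not full
  row 4: 6 empty cells -> not full
  row 5: 6 empty cells -> not full
  row 6: 1 empty cell -> not full
Total rows cleared: 1

Answer: 1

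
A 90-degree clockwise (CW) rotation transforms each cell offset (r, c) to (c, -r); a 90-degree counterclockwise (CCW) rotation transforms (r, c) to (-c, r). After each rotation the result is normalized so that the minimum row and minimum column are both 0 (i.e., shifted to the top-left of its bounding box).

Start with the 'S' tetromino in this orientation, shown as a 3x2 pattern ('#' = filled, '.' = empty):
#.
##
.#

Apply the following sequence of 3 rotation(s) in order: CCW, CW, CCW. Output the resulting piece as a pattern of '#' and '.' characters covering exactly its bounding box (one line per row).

Start:
#.
##
.#
After rotation 1 (CCW):
.##
##.
After rotation 2 (CW):
#.
##
.#
After rotation 3 (CCW):
.##
##.

Answer: .##
##.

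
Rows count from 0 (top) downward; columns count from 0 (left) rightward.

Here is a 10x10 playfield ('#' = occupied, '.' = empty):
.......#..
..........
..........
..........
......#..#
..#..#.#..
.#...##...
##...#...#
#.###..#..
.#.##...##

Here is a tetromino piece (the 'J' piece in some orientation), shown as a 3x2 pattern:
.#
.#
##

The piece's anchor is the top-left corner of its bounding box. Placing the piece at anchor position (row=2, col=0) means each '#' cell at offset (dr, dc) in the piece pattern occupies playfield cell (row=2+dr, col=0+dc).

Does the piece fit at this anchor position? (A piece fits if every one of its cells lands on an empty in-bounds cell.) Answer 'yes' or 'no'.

Answer: yes

Derivation:
Check each piece cell at anchor (2, 0):
  offset (0,1) -> (2,1): empty -> OK
  offset (1,1) -> (3,1): empty -> OK
  offset (2,0) -> (4,0): empty -> OK
  offset (2,1) -> (4,1): empty -> OK
All cells valid: yes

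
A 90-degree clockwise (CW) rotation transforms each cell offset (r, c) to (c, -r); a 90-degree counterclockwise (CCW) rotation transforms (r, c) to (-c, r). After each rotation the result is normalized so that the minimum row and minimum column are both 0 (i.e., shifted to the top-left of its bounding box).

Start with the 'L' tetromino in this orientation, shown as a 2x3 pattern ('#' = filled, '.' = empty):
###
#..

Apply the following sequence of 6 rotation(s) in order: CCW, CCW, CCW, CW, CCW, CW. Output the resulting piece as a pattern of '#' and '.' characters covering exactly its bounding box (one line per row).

Start:
###
#..
After rotation 1 (CCW):
#.
#.
##
After rotation 2 (CCW):
..#
###
After rotation 3 (CCW):
##
.#
.#
After rotation 4 (CW):
..#
###
After rotation 5 (CCW):
##
.#
.#
After rotation 6 (CW):
..#
###

Answer: ..#
###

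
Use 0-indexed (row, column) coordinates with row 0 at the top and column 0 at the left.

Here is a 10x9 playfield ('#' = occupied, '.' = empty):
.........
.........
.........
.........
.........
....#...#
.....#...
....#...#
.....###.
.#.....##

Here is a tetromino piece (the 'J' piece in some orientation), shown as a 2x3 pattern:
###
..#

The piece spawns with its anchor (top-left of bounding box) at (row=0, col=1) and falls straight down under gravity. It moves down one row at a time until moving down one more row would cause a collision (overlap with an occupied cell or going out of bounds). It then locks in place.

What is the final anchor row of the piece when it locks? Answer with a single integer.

Answer: 8

Derivation:
Spawn at (row=0, col=1). Try each row:
  row 0: fits
  row 1: fits
  row 2: fits
  row 3: fits
  row 4: fits
  row 5: fits
  row 6: fits
  row 7: fits
  row 8: fits
  row 9: blocked -> lock at row 8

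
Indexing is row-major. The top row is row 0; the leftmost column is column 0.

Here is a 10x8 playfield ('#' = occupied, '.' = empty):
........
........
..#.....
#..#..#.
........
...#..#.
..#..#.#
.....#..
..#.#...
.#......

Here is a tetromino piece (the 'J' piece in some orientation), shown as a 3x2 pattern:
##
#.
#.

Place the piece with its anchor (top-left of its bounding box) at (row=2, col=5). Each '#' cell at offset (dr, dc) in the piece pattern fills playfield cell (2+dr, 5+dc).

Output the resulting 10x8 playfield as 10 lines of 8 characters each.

Answer: ........
........
..#..##.
#..#.##.
.....#..
...#..#.
..#..#.#
.....#..
..#.#...
.#......

Derivation:
Fill (2+0,5+0) = (2,5)
Fill (2+0,5+1) = (2,6)
Fill (2+1,5+0) = (3,5)
Fill (2+2,5+0) = (4,5)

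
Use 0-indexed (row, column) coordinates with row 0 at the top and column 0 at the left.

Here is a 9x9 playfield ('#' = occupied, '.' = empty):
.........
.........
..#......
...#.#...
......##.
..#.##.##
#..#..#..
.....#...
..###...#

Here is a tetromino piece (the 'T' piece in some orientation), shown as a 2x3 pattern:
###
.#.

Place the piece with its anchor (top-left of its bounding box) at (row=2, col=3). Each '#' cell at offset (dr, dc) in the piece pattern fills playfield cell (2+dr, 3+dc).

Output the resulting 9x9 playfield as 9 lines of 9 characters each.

Answer: .........
.........
..####...
...###...
......##.
..#.##.##
#..#..#..
.....#...
..###...#

Derivation:
Fill (2+0,3+0) = (2,3)
Fill (2+0,3+1) = (2,4)
Fill (2+0,3+2) = (2,5)
Fill (2+1,3+1) = (3,4)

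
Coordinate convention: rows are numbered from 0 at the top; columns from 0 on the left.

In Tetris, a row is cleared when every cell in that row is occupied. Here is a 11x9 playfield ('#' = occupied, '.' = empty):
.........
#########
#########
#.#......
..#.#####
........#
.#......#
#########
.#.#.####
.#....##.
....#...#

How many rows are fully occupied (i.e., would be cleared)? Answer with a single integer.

Check each row:
  row 0: 9 empty cells -> not full
  row 1: 0 empty cells -> FULL (clear)
  row 2: 0 empty cells -> FULL (clear)
  row 3: 7 empty cells -> not full
  row 4: 3 empty cells -> not full
  row 5: 8 empty cells -> not full
  row 6: 7 empty cells -> not full
  row 7: 0 empty cells -> FULL (clear)
  row 8: 3 empty cells -> not full
  row 9: 6 empty cells -> not full
  row 10: 7 empty cells -> not full
Total rows cleared: 3

Answer: 3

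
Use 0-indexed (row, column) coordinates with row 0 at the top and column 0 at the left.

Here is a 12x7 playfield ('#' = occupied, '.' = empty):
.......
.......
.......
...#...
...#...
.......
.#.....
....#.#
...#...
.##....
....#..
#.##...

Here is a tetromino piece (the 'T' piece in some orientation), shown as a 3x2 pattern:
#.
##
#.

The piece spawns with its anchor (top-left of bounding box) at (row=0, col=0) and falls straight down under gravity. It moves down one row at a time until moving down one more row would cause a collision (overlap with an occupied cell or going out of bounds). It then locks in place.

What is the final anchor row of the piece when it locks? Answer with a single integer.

Answer: 4

Derivation:
Spawn at (row=0, col=0). Try each row:
  row 0: fits
  row 1: fits
  row 2: fits
  row 3: fits
  row 4: fits
  row 5: blocked -> lock at row 4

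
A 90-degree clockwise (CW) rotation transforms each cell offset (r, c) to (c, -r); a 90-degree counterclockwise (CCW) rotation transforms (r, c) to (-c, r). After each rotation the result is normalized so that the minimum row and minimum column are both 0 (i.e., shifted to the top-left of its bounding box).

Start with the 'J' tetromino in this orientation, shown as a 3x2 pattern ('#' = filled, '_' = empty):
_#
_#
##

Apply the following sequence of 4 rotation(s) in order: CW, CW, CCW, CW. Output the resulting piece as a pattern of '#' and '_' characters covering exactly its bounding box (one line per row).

Answer: ##
#_
#_

Derivation:
Start:
_#
_#
##
After rotation 1 (CW):
#__
###
After rotation 2 (CW):
##
#_
#_
After rotation 3 (CCW):
#__
###
After rotation 4 (CW):
##
#_
#_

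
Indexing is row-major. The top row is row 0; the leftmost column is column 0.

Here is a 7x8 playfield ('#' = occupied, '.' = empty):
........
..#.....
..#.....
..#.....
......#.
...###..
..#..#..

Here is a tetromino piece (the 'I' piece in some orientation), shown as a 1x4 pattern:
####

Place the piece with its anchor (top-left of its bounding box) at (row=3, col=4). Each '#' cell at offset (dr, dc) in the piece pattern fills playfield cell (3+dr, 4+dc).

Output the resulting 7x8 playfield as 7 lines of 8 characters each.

Fill (3+0,4+0) = (3,4)
Fill (3+0,4+1) = (3,5)
Fill (3+0,4+2) = (3,6)
Fill (3+0,4+3) = (3,7)

Answer: ........
..#.....
..#.....
..#.####
......#.
...###..
..#..#..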